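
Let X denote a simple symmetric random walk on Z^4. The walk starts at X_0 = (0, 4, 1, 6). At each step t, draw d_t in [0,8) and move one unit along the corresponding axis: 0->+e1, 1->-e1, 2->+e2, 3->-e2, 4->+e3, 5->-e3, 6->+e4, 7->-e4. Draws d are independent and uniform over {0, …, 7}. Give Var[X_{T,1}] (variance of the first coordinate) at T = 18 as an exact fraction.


Outcome values over d=0..7: [1, -1, 0, 0, 0, 0, 0, 0]
Σy = 0, Σy² = 2, M = 8
μ = 0/8 = 0,  σ² = 2/8 − (0)² = 1/4
Independent increments: Var[X_18] = 18·σ² = 18·(1/4) = 9/2

9/2


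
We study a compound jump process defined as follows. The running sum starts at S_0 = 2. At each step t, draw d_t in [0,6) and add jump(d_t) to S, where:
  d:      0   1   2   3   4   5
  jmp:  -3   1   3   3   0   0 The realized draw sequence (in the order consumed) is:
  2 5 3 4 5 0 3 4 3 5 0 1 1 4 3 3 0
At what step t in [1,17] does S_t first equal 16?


16

t=0: S=2, d=2, jump=3, S_1=5
t=1: S=5, d=5, jump=0, S_2=5
t=2: S=5, d=3, jump=3, S_3=8
t=3: S=8, d=4, jump=0, S_4=8
t=4: S=8, d=5, jump=0, S_5=8
t=5: S=8, d=0, jump=-3, S_6=5
t=6: S=5, d=3, jump=3, S_7=8
t=7: S=8, d=4, jump=0, S_8=8
t=8: S=8, d=3, jump=3, S_9=11
t=9: S=11, d=5, jump=0, S_10=11
t=10: S=11, d=0, jump=-3, S_11=8
t=11: S=8, d=1, jump=1, S_12=9
t=12: S=9, d=1, jump=1, S_13=10
t=13: S=10, d=4, jump=0, S_14=10
t=14: S=10, d=3, jump=3, S_15=13
t=15: S=13, d=3, jump=3, S_16=16
t=16: S=16, d=0, jump=-3, S_17=13


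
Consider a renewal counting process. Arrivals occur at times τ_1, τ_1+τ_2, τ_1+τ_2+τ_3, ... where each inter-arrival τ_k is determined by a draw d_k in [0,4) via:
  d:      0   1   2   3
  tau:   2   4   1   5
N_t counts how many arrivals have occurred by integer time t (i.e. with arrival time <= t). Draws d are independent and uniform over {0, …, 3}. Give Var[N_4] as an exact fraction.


46047/65536

Inter-arrival values over d=0..3: [2, 4, 1, 5]
Each d has probability 1/4, so the pmf of τ is: f(1) = 1/4, f(2) = 1/4, f(4) = 1/4, f(5) = 1/4
Let p_n(j) = P(N_n = j), with p_0 = [1]. Condition on τ_1: p_n(0) = P(τ > n), and for j >= 1, p_n(j) = Σ_{k<=n} f(k)·p_{n−k}(j−1)
p_1 = [3/4, 1/4]  (j = 0..1)
p_2 = [1/2, 7/16, 1/16]  (j = 0..2)
p_3 = [1/2, 5/16, 11/64, 1/64]  (j = 0..3)
p_4 = [1/4, 1/2, 3/16, 15/256, 1/256]  (j = 0..4)
E[N_4] = Σ j·p_4(j) = 273/256;  E[N_4²] = Σ j²·p_4(j) = 471/256
Var[N_4] = 471/256 − (273/256)² = 46047/65536


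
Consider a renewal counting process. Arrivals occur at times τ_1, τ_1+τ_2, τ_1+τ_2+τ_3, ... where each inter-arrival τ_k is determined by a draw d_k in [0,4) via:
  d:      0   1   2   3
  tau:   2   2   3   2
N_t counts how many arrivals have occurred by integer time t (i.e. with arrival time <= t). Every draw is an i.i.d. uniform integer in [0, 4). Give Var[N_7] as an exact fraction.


Inter-arrival values over d=0..3: [2, 2, 3, 2]
Each d has probability 1/4, so the pmf of τ is: f(2) = 3/4, f(3) = 1/4
Let p_n(j) = P(N_n = j), with p_0 = [1]. Condition on τ_1: p_n(0) = P(τ > n), and for j >= 1, p_n(j) = Σ_{k<=n} f(k)·p_{n−k}(j−1)
p_1 = [1]  (j = 0)
p_2 = [1/4, 3/4]  (j = 0..1)
p_3 = [0, 1]  (j = 0..1)
p_4 = [0, 7/16, 9/16]  (j = 0..2)
p_5 = [0, 1/16, 15/16]  (j = 0..2)
p_6 = [0, 0, 37/64, 27/64]  (j = 0..3)
p_7 = [0, 0, 5/32, 27/32]  (j = 0..3)
E[N_7] = Σ j·p_7(j) = 91/32;  E[N_7²] = Σ j²·p_7(j) = 263/32
Var[N_7] = 263/32 − (91/32)² = 135/1024

135/1024


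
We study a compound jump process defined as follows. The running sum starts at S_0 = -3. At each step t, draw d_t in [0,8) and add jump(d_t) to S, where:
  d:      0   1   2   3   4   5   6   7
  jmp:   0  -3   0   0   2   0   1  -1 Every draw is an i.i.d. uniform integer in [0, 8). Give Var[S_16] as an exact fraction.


119/4

Outcome values over d=0..7: [0, -3, 0, 0, 2, 0, 1, -1]
Σy = -1, Σy² = 15, M = 8
μ = -1/8 = -1/8,  σ² = 15/8 − (-1/8)² = 119/64
Independent increments: Var[S_16] = 16·σ² = 16·(119/64) = 119/4


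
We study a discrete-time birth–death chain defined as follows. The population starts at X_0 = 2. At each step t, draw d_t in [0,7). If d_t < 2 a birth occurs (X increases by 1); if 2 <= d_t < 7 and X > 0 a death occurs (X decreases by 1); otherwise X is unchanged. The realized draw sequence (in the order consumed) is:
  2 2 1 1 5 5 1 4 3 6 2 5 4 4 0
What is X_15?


t=0: X=2, d=2 → death, X_1=1
t=1: X=1, d=2 → death, X_2=0
t=2: X=0, d=1 → birth, X_3=1
t=3: X=1, d=1 → birth, X_4=2
t=4: X=2, d=5 → death, X_5=1
t=5: X=1, d=5 → death, X_6=0
t=6: X=0, d=1 → birth, X_7=1
t=7: X=1, d=4 → death, X_8=0
t=8: X=0, d=3 → hold, X_9=0
t=9: X=0, d=6 → hold, X_10=0
t=10: X=0, d=2 → hold, X_11=0
t=11: X=0, d=5 → hold, X_12=0
t=12: X=0, d=4 → hold, X_13=0
t=13: X=0, d=4 → hold, X_14=0
t=14: X=0, d=0 → birth, X_15=1

1


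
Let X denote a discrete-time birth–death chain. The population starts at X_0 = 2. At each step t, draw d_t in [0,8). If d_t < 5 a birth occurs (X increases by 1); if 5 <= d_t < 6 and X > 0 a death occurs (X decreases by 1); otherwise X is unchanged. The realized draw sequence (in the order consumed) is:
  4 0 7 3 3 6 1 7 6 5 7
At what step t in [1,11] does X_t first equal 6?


5

t=0: X=2, d=4 → birth, X_1=3
t=1: X=3, d=0 → birth, X_2=4
t=2: X=4, d=7 → hold, X_3=4
t=3: X=4, d=3 → birth, X_4=5
t=4: X=5, d=3 → birth, X_5=6
t=5: X=6, d=6 → hold, X_6=6
t=6: X=6, d=1 → birth, X_7=7
t=7: X=7, d=7 → hold, X_8=7
t=8: X=7, d=6 → hold, X_9=7
t=9: X=7, d=5 → death, X_10=6
t=10: X=6, d=7 → hold, X_11=6


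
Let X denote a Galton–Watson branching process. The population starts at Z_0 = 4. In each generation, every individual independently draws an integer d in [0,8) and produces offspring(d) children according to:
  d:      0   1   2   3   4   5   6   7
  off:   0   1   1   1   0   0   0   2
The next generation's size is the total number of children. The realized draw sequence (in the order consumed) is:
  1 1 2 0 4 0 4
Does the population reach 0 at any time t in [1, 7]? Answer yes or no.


gen 0: Z_0=4, draws=[1, 1, 2, 0], offspring=[1, 1, 1, 0], Z_1=3
gen 1: Z_1=3, draws=[4, 0, 4], offspring=[0, 0, 0], Z_2=0
gen 2: Z_2=0, draws=[], offspring=[], Z_3=0
gen 3: Z_3=0, draws=[], offspring=[], Z_4=0
gen 4: Z_4=0, draws=[], offspring=[], Z_5=0
gen 5: Z_5=0, draws=[], offspring=[], Z_6=0
gen 6: Z_6=0, draws=[], offspring=[], Z_7=0

yes


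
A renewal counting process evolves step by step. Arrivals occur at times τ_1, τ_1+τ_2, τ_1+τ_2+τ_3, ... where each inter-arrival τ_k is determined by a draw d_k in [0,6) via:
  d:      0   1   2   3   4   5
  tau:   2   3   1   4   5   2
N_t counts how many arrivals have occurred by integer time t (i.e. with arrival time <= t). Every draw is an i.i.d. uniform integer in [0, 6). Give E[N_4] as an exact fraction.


1519/1296

Inter-arrival values over d=0..5: [2, 3, 1, 4, 5, 2]
Each d has probability 1/6, so the pmf of τ is: f(1) = 1/6, f(2) = 1/3, f(3) = 1/6, f(4) = 1/6, f(5) = 1/6
Renewal equation for m(n) = E[N_n]: condition on τ_1 = k (if k <= n, one arrival plus a fresh copy on the remaining n−k steps): m(n) = F(n) + Σ_{k<=n} f(k)·m(n−k), where F(n) = P(τ <= n) and m(0) = 0
m(1) = F(1) = 1/6
m(2) = F(2) + f(1)·m(1) = 1/2 + 1/6·1/6 = 19/36
m(3) = F(3) + f(1)·m(2) + f(2)·m(1) = 2/3 + 1/6·19/36 + 1/3·1/6 = 175/216
m(4) = F(4) + f(1)·m(3) + f(2)·m(2) + f(3)·m(1) = 5/6 + 1/6·175/216 + 1/3·19/36 + 1/6·1/6 = 1519/1296
E[N_4] = m(4) = 1519/1296


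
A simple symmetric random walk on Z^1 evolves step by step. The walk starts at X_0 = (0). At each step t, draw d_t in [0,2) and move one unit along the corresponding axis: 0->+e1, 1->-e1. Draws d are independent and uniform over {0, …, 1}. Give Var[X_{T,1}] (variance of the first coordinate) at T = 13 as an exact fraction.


13

Outcome values over d=0..1: [1, -1]
Σy = 0, Σy² = 2, M = 2
μ = 0/2 = 0,  σ² = 2/2 − (0)² = 1
Independent increments: Var[X_13] = 13·σ² = 13·(1) = 13


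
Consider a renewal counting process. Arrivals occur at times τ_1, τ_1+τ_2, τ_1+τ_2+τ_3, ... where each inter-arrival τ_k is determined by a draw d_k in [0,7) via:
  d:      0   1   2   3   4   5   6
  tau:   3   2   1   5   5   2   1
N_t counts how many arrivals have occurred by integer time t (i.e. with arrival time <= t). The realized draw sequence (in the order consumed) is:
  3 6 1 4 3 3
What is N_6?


draw d_1=3: τ_1=5, arrival time A_1=5
draw d_2=6: τ_2=1, arrival time A_2=6
draw d_3=1: τ_3=2, arrival time A_3=8
draw d_4=4: τ_4=5, arrival time A_4=13
draw d_5=3: τ_5=5, arrival time A_5=18
draw d_6=3: τ_6=5, arrival time A_6=23
N_t over t=0..6: 0:0 1:0 2:0 3:0 4:0 5:1 6:2

2


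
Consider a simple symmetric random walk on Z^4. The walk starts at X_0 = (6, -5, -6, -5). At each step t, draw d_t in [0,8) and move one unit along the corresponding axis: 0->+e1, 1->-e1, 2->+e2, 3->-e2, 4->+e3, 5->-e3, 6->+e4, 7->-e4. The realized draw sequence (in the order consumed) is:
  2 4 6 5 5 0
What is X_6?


(7, -4, -7, -4)

t=0: X=(6, -5, -6, -5), d=2 → +e2, X_1=(6, -4, -6, -5)
t=1: X=(6, -4, -6, -5), d=4 → +e3, X_2=(6, -4, -5, -5)
t=2: X=(6, -4, -5, -5), d=6 → +e4, X_3=(6, -4, -5, -4)
t=3: X=(6, -4, -5, -4), d=5 → -e3, X_4=(6, -4, -6, -4)
t=4: X=(6, -4, -6, -4), d=5 → -e3, X_5=(6, -4, -7, -4)
t=5: X=(6, -4, -7, -4), d=0 → +e1, X_6=(7, -4, -7, -4)


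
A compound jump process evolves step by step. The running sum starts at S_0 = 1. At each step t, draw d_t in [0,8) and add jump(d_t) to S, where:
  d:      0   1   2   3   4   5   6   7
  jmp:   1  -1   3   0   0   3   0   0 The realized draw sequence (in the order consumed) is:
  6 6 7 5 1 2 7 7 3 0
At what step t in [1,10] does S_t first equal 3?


t=0: S=1, d=6, jump=0, S_1=1
t=1: S=1, d=6, jump=0, S_2=1
t=2: S=1, d=7, jump=0, S_3=1
t=3: S=1, d=5, jump=3, S_4=4
t=4: S=4, d=1, jump=-1, S_5=3
t=5: S=3, d=2, jump=3, S_6=6
t=6: S=6, d=7, jump=0, S_7=6
t=7: S=6, d=7, jump=0, S_8=6
t=8: S=6, d=3, jump=0, S_9=6
t=9: S=6, d=0, jump=1, S_10=7

5


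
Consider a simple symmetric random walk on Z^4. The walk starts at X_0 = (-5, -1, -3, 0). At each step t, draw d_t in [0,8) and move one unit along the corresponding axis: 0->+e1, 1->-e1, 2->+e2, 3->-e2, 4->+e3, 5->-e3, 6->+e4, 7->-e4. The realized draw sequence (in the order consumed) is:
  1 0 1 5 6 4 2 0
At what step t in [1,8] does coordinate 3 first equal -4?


t=0: X=(-5, -1, -3, 0), d=1 → -e1, X_1=(-6, -1, -3, 0)
t=1: X=(-6, -1, -3, 0), d=0 → +e1, X_2=(-5, -1, -3, 0)
t=2: X=(-5, -1, -3, 0), d=1 → -e1, X_3=(-6, -1, -3, 0)
t=3: X=(-6, -1, -3, 0), d=5 → -e3, X_4=(-6, -1, -4, 0)
t=4: X=(-6, -1, -4, 0), d=6 → +e4, X_5=(-6, -1, -4, 1)
t=5: X=(-6, -1, -4, 1), d=4 → +e3, X_6=(-6, -1, -3, 1)
t=6: X=(-6, -1, -3, 1), d=2 → +e2, X_7=(-6, 0, -3, 1)
t=7: X=(-6, 0, -3, 1), d=0 → +e1, X_8=(-5, 0, -3, 1)

4


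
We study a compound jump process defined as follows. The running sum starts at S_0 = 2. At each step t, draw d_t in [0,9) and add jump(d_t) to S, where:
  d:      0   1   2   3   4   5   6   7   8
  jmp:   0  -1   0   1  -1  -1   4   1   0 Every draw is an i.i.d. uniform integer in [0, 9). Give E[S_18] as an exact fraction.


8

Outcome values over d=0..8: [0, -1, 0, 1, -1, -1, 4, 1, 0]
Σy = 3, Σy² = 21, M = 9
μ = 3/9 = 1/3,  σ² = 21/9 − (1/3)² = 20/9
E[S_18] = 2 + 18·(1/3) = 8


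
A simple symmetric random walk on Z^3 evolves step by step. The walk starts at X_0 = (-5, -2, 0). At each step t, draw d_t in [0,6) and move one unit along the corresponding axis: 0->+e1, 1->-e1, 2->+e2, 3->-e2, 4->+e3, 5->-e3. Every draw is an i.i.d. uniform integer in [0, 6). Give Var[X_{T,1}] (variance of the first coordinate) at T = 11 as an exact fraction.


11/3

Outcome values over d=0..5: [1, -1, 0, 0, 0, 0]
Σy = 0, Σy² = 2, M = 6
μ = 0/6 = 0,  σ² = 2/6 − (0)² = 1/3
Independent increments: Var[X_11] = 11·σ² = 11·(1/3) = 11/3


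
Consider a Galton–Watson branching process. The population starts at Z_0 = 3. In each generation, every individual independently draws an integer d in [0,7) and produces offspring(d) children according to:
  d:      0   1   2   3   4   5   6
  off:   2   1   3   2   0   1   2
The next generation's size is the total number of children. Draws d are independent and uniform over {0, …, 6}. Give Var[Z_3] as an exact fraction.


3586440/117649

Outcome values over d=0..6: [2, 1, 3, 2, 0, 1, 2]
Σy = 11, Σy² = 23, M = 7
μ = 11/7 = 11/7,  σ² = 23/7 − (11/7)² = 40/49
V_0 = 0, E_0 = 3
V_1 = 40/49·E_0 + (11/7)²·V_0 = 120/49;  E_1 = 33/7
V_2 = 40/49·E_1 + (11/7)²·V_1 = 23760/2401;  E_2 = 363/49
V_3 = 40/49·E_2 + (11/7)²·V_2 = 3586440/117649;  E_3 = 3993/343


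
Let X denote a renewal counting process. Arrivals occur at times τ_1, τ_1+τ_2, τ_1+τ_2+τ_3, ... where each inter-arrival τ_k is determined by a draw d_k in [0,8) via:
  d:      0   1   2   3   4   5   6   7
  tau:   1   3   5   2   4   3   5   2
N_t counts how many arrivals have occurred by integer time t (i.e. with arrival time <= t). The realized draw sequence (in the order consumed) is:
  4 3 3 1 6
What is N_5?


1

draw d_1=4: τ_1=4, arrival time A_1=4
draw d_2=3: τ_2=2, arrival time A_2=6
draw d_3=3: τ_3=2, arrival time A_3=8
draw d_4=1: τ_4=3, arrival time A_4=11
draw d_5=6: τ_5=5, arrival time A_5=16
N_t over t=0..5: 0:0 1:0 2:0 3:0 4:1 5:1


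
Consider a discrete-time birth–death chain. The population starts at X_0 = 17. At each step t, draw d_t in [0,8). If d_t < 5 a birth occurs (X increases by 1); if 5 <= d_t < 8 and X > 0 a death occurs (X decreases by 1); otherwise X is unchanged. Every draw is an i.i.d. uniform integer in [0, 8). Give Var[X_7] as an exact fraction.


X can drop by at most 1 per step and X_0 = 17 > T = 7, so X_t >= 17 − t >= 10 > 0 for every t <= 7: the floor at 0 (the 'and X > 0' condition) never binds. Hence X_7 = X_0 + Σ_{t<7} Y_t with i.i.d. increments Y_t = y(d_t) ∈ {+1, −1, 0}.
Outcome values over d=0..7: [1, 1, 1, 1, 1, -1, -1, -1]
Σy = 2, Σy² = 8, M = 8
μ = 2/8 = 1/4,  σ² = 8/8 − (1/4)² = 15/16
Independent increments: Var[X_7] = 7·σ² = 7·(15/16) = 105/16

105/16


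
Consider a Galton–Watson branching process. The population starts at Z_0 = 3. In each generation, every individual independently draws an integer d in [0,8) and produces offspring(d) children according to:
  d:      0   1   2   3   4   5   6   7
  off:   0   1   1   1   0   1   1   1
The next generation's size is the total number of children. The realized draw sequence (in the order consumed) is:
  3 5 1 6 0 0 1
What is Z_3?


1

gen 0: Z_0=3, draws=[3, 5, 1], offspring=[1, 1, 1], Z_1=3
gen 1: Z_1=3, draws=[6, 0, 0], offspring=[1, 0, 0], Z_2=1
gen 2: Z_2=1, draws=[1], offspring=[1], Z_3=1


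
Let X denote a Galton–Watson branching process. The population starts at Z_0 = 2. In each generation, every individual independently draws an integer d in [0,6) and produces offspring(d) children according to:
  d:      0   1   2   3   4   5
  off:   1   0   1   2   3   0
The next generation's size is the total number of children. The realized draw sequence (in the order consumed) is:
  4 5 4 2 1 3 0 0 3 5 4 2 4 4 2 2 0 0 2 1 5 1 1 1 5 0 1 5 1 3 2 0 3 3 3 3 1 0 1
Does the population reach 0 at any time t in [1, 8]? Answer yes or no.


gen 0: Z_0=2, draws=[4, 5], offspring=[3, 0], Z_1=3
gen 1: Z_1=3, draws=[4, 2, 1], offspring=[3, 1, 0], Z_2=4
gen 2: Z_2=4, draws=[3, 0, 0, 3], offspring=[2, 1, 1, 2], Z_3=6
gen 3: Z_3=6, draws=[5, 4, 2, 4, 4, 2], offspring=[0, 3, 1, 3, 3, 1], Z_4=11
gen 4: Z_4=11, draws=[2, 0, 0, 2, 1, 5, 1, 1, 1, 5, 0], offspring=[1, 1, 1, 1, 0, 0, 0, 0, 0, 0, 1], Z_5=5
gen 5: Z_5=5, draws=[1, 5, 1, 3, 2], offspring=[0, 0, 0, 2, 1], Z_6=3
gen 6: Z_6=3, draws=[0, 3, 3], offspring=[1, 2, 2], Z_7=5
gen 7: Z_7=5, draws=[3, 3, 1, 0, 1], offspring=[2, 2, 0, 1, 0], Z_8=5

no


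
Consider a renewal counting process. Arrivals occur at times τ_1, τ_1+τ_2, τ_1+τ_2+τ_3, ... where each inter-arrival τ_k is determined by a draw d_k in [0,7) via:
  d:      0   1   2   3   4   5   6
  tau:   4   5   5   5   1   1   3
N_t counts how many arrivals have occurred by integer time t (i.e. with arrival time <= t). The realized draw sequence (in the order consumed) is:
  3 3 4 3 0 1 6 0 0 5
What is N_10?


2

draw d_1=3: τ_1=5, arrival time A_1=5
draw d_2=3: τ_2=5, arrival time A_2=10
draw d_3=4: τ_3=1, arrival time A_3=11
draw d_4=3: τ_4=5, arrival time A_4=16
draw d_5=0: τ_5=4, arrival time A_5=20
draw d_6=1: τ_6=5, arrival time A_6=25
draw d_7=6: τ_7=3, arrival time A_7=28
draw d_8=0: τ_8=4, arrival time A_8=32
draw d_9=0: τ_9=4, arrival time A_9=36
draw d_10=5: τ_10=1, arrival time A_10=37
N_t over t=0..10: 0:0 1:0 2:0 3:0 4:0 5:1 6:1 7:1 8:1 9:1 10:2


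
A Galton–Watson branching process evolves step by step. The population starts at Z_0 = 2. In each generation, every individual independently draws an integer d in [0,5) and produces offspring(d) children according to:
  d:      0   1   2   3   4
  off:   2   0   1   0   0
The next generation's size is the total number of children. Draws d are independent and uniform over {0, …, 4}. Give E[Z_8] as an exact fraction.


13122/390625

Outcome values over d=0..4: [2, 0, 1, 0, 0]
Σy = 3, Σy² = 5, M = 5
μ = 3/5 = 3/5,  σ² = 5/5 − (3/5)² = 16/25
E[Z_0] = 2
E[Z_1] = 3/5·E[Z_0] = 6/5
E[Z_2] = 3/5·E[Z_1] = 18/25
E[Z_3] = 3/5·E[Z_2] = 54/125
E[Z_4] = 3/5·E[Z_3] = 162/625
E[Z_5] = 3/5·E[Z_4] = 486/3125
E[Z_6] = 3/5·E[Z_5] = 1458/15625
E[Z_7] = 3/5·E[Z_6] = 4374/78125
E[Z_8] = 3/5·E[Z_7] = 13122/390625


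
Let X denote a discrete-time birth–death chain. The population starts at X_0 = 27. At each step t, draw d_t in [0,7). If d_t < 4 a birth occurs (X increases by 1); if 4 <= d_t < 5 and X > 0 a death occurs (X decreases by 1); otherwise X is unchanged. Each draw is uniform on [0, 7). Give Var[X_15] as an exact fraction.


X can drop by at most 1 per step and X_0 = 27 > T = 15, so X_t >= 27 − t >= 12 > 0 for every t <= 15: the floor at 0 (the 'and X > 0' condition) never binds. Hence X_15 = X_0 + Σ_{t<15} Y_t with i.i.d. increments Y_t = y(d_t) ∈ {+1, −1, 0}.
Outcome values over d=0..6: [1, 1, 1, 1, -1, 0, 0]
Σy = 3, Σy² = 5, M = 7
μ = 3/7 = 3/7,  σ² = 5/7 − (3/7)² = 26/49
Independent increments: Var[X_15] = 15·σ² = 15·(26/49) = 390/49

390/49


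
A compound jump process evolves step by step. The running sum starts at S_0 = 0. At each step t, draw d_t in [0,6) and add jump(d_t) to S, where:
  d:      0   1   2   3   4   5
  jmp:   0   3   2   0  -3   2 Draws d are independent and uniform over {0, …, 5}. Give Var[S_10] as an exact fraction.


350/9

Outcome values over d=0..5: [0, 3, 2, 0, -3, 2]
Σy = 4, Σy² = 26, M = 6
μ = 4/6 = 2/3,  σ² = 26/6 − (2/3)² = 35/9
Independent increments: Var[S_10] = 10·σ² = 10·(35/9) = 350/9


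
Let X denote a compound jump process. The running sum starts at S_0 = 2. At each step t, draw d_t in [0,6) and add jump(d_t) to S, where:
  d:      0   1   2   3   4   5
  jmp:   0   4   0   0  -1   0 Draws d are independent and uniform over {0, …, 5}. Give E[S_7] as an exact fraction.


11/2

Outcome values over d=0..5: [0, 4, 0, 0, -1, 0]
Σy = 3, Σy² = 17, M = 6
μ = 3/6 = 1/2,  σ² = 17/6 − (1/2)² = 31/12
E[S_7] = 2 + 7·(1/2) = 11/2


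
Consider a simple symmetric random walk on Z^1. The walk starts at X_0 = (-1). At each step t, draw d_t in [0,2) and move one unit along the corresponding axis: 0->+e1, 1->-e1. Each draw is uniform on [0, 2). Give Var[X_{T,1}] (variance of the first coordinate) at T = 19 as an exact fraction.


19

Outcome values over d=0..1: [1, -1]
Σy = 0, Σy² = 2, M = 2
μ = 0/2 = 0,  σ² = 2/2 − (0)² = 1
Independent increments: Var[X_19] = 19·σ² = 19·(1) = 19


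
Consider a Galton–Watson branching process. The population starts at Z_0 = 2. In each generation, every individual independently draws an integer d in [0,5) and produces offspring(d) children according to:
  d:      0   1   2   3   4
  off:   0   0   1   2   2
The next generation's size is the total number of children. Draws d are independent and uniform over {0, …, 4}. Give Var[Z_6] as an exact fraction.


Outcome values over d=0..4: [0, 0, 1, 2, 2]
Σy = 5, Σy² = 9, M = 5
μ = 5/5 = 1,  σ² = 9/5 − (1)² = 4/5
V_0 = 0, E_0 = 2
V_1 = 4/5·E_0 + (1)²·V_0 = 8/5;  E_1 = 2
V_2 = 4/5·E_1 + (1)²·V_1 = 16/5;  E_2 = 2
V_3 = 4/5·E_2 + (1)²·V_2 = 24/5;  E_3 = 2
V_4 = 4/5·E_3 + (1)²·V_3 = 32/5;  E_4 = 2
V_5 = 4/5·E_4 + (1)²·V_4 = 8;  E_5 = 2
V_6 = 4/5·E_5 + (1)²·V_5 = 48/5;  E_6 = 2

48/5


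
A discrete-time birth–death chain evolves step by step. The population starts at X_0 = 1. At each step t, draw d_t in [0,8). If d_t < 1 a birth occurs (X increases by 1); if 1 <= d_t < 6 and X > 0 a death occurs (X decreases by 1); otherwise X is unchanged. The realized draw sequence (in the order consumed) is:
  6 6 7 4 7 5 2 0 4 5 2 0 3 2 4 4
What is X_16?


0

t=0: X=1, d=6 → hold, X_1=1
t=1: X=1, d=6 → hold, X_2=1
t=2: X=1, d=7 → hold, X_3=1
t=3: X=1, d=4 → death, X_4=0
t=4: X=0, d=7 → hold, X_5=0
t=5: X=0, d=5 → hold, X_6=0
t=6: X=0, d=2 → hold, X_7=0
t=7: X=0, d=0 → birth, X_8=1
t=8: X=1, d=4 → death, X_9=0
t=9: X=0, d=5 → hold, X_10=0
t=10: X=0, d=2 → hold, X_11=0
t=11: X=0, d=0 → birth, X_12=1
t=12: X=1, d=3 → death, X_13=0
t=13: X=0, d=2 → hold, X_14=0
t=14: X=0, d=4 → hold, X_15=0
t=15: X=0, d=4 → hold, X_16=0


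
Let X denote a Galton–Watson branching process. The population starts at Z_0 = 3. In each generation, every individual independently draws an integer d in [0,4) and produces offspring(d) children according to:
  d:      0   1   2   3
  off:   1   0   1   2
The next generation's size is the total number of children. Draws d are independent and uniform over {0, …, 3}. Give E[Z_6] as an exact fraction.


3

Outcome values over d=0..3: [1, 0, 1, 2]
Σy = 4, Σy² = 6, M = 4
μ = 4/4 = 1,  σ² = 6/4 − (1)² = 1/2
E[Z_0] = 3
E[Z_1] = 1·E[Z_0] = 3
E[Z_2] = 1·E[Z_1] = 3
E[Z_3] = 1·E[Z_2] = 3
E[Z_4] = 1·E[Z_3] = 3
E[Z_5] = 1·E[Z_4] = 3
E[Z_6] = 1·E[Z_5] = 3


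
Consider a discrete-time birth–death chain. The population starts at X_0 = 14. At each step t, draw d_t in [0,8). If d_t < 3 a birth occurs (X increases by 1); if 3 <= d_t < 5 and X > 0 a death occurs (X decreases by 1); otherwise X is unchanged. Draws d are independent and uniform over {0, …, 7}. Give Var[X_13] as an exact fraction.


507/64

X can drop by at most 1 per step and X_0 = 14 > T = 13, so X_t >= 14 − t >= 1 > 0 for every t <= 13: the floor at 0 (the 'and X > 0' condition) never binds. Hence X_13 = X_0 + Σ_{t<13} Y_t with i.i.d. increments Y_t = y(d_t) ∈ {+1, −1, 0}.
Outcome values over d=0..7: [1, 1, 1, -1, -1, 0, 0, 0]
Σy = 1, Σy² = 5, M = 8
μ = 1/8 = 1/8,  σ² = 5/8 − (1/8)² = 39/64
Independent increments: Var[X_13] = 13·σ² = 13·(39/64) = 507/64


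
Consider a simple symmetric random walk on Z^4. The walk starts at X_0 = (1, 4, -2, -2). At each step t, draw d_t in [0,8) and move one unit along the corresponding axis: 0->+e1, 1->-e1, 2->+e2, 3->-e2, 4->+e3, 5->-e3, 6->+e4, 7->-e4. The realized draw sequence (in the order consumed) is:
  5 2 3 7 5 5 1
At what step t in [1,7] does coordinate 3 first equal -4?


5

t=0: X=(1, 4, -2, -2), d=5 → -e3, X_1=(1, 4, -3, -2)
t=1: X=(1, 4, -3, -2), d=2 → +e2, X_2=(1, 5, -3, -2)
t=2: X=(1, 5, -3, -2), d=3 → -e2, X_3=(1, 4, -3, -2)
t=3: X=(1, 4, -3, -2), d=7 → -e4, X_4=(1, 4, -3, -3)
t=4: X=(1, 4, -3, -3), d=5 → -e3, X_5=(1, 4, -4, -3)
t=5: X=(1, 4, -4, -3), d=5 → -e3, X_6=(1, 4, -5, -3)
t=6: X=(1, 4, -5, -3), d=1 → -e1, X_7=(0, 4, -5, -3)


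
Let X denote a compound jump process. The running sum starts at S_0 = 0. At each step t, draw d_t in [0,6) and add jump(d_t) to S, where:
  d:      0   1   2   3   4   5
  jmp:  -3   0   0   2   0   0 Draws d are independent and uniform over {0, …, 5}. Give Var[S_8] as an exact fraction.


154/9

Outcome values over d=0..5: [-3, 0, 0, 2, 0, 0]
Σy = -1, Σy² = 13, M = 6
μ = -1/6 = -1/6,  σ² = 13/6 − (-1/6)² = 77/36
Independent increments: Var[S_8] = 8·σ² = 8·(77/36) = 154/9


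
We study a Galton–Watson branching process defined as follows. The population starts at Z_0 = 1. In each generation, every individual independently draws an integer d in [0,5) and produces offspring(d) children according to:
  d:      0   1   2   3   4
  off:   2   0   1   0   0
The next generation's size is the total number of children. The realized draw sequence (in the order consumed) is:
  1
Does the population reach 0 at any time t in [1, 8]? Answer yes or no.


yes

gen 0: Z_0=1, draws=[1], offspring=[0], Z_1=0
gen 1: Z_1=0, draws=[], offspring=[], Z_2=0
gen 2: Z_2=0, draws=[], offspring=[], Z_3=0
gen 3: Z_3=0, draws=[], offspring=[], Z_4=0
gen 4: Z_4=0, draws=[], offspring=[], Z_5=0
gen 5: Z_5=0, draws=[], offspring=[], Z_6=0
gen 6: Z_6=0, draws=[], offspring=[], Z_7=0
gen 7: Z_7=0, draws=[], offspring=[], Z_8=0


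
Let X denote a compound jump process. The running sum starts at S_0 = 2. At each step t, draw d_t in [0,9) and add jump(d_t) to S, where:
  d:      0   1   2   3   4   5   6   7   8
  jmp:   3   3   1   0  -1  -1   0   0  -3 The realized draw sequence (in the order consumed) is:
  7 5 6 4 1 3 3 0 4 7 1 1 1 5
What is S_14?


13

t=0: S=2, d=7, jump=0, S_1=2
t=1: S=2, d=5, jump=-1, S_2=1
t=2: S=1, d=6, jump=0, S_3=1
t=3: S=1, d=4, jump=-1, S_4=0
t=4: S=0, d=1, jump=3, S_5=3
t=5: S=3, d=3, jump=0, S_6=3
t=6: S=3, d=3, jump=0, S_7=3
t=7: S=3, d=0, jump=3, S_8=6
t=8: S=6, d=4, jump=-1, S_9=5
t=9: S=5, d=7, jump=0, S_10=5
t=10: S=5, d=1, jump=3, S_11=8
t=11: S=8, d=1, jump=3, S_12=11
t=12: S=11, d=1, jump=3, S_13=14
t=13: S=14, d=5, jump=-1, S_14=13


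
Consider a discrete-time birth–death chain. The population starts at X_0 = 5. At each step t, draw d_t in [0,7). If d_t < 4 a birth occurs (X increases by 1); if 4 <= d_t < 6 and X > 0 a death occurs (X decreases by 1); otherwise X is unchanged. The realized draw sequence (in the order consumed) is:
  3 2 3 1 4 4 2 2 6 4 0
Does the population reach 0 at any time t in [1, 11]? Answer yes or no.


t=0: X=5, d=3 → birth, X_1=6
t=1: X=6, d=2 → birth, X_2=7
t=2: X=7, d=3 → birth, X_3=8
t=3: X=8, d=1 → birth, X_4=9
t=4: X=9, d=4 → death, X_5=8
t=5: X=8, d=4 → death, X_6=7
t=6: X=7, d=2 → birth, X_7=8
t=7: X=8, d=2 → birth, X_8=9
t=8: X=9, d=6 → hold, X_9=9
t=9: X=9, d=4 → death, X_10=8
t=10: X=8, d=0 → birth, X_11=9

no


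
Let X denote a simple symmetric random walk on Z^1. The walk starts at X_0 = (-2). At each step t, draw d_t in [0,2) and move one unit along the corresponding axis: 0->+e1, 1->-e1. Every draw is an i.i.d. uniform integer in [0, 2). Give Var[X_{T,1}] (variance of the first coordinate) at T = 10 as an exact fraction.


Outcome values over d=0..1: [1, -1]
Σy = 0, Σy² = 2, M = 2
μ = 0/2 = 0,  σ² = 2/2 − (0)² = 1
Independent increments: Var[X_10] = 10·σ² = 10·(1) = 10

10


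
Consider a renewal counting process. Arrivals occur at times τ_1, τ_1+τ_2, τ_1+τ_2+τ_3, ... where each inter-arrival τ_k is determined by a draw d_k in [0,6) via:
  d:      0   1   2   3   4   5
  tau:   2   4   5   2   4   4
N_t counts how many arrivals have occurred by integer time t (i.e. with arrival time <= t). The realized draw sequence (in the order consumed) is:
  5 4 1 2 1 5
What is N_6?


1

draw d_1=5: τ_1=4, arrival time A_1=4
draw d_2=4: τ_2=4, arrival time A_2=8
draw d_3=1: τ_3=4, arrival time A_3=12
draw d_4=2: τ_4=5, arrival time A_4=17
draw d_5=1: τ_5=4, arrival time A_5=21
draw d_6=5: τ_6=4, arrival time A_6=25
N_t over t=0..6: 0:0 1:0 2:0 3:0 4:1 5:1 6:1


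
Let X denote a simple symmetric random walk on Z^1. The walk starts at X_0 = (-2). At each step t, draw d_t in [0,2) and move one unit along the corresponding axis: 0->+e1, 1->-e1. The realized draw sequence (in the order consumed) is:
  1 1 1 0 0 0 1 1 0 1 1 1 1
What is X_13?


t=0: X=(-2), d=1 → -e1, X_1=(-3)
t=1: X=(-3), d=1 → -e1, X_2=(-4)
t=2: X=(-4), d=1 → -e1, X_3=(-5)
t=3: X=(-5), d=0 → +e1, X_4=(-4)
t=4: X=(-4), d=0 → +e1, X_5=(-3)
t=5: X=(-3), d=0 → +e1, X_6=(-2)
t=6: X=(-2), d=1 → -e1, X_7=(-3)
t=7: X=(-3), d=1 → -e1, X_8=(-4)
t=8: X=(-4), d=0 → +e1, X_9=(-3)
t=9: X=(-3), d=1 → -e1, X_10=(-4)
t=10: X=(-4), d=1 → -e1, X_11=(-5)
t=11: X=(-5), d=1 → -e1, X_12=(-6)
t=12: X=(-6), d=1 → -e1, X_13=(-7)

(-7)


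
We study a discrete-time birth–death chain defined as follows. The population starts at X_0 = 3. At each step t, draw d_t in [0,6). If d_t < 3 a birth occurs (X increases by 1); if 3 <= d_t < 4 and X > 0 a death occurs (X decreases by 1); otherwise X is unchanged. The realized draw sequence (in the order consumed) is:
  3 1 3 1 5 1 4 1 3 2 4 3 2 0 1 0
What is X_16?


8

t=0: X=3, d=3 → death, X_1=2
t=1: X=2, d=1 → birth, X_2=3
t=2: X=3, d=3 → death, X_3=2
t=3: X=2, d=1 → birth, X_4=3
t=4: X=3, d=5 → hold, X_5=3
t=5: X=3, d=1 → birth, X_6=4
t=6: X=4, d=4 → hold, X_7=4
t=7: X=4, d=1 → birth, X_8=5
t=8: X=5, d=3 → death, X_9=4
t=9: X=4, d=2 → birth, X_10=5
t=10: X=5, d=4 → hold, X_11=5
t=11: X=5, d=3 → death, X_12=4
t=12: X=4, d=2 → birth, X_13=5
t=13: X=5, d=0 → birth, X_14=6
t=14: X=6, d=1 → birth, X_15=7
t=15: X=7, d=0 → birth, X_16=8


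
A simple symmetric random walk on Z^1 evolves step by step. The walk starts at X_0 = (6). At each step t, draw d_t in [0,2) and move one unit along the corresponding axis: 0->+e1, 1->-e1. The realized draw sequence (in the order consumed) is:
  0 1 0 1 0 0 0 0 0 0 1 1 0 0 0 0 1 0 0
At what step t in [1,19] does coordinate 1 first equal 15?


19

t=0: X=(6), d=0 → +e1, X_1=(7)
t=1: X=(7), d=1 → -e1, X_2=(6)
t=2: X=(6), d=0 → +e1, X_3=(7)
t=3: X=(7), d=1 → -e1, X_4=(6)
t=4: X=(6), d=0 → +e1, X_5=(7)
t=5: X=(7), d=0 → +e1, X_6=(8)
t=6: X=(8), d=0 → +e1, X_7=(9)
t=7: X=(9), d=0 → +e1, X_8=(10)
t=8: X=(10), d=0 → +e1, X_9=(11)
t=9: X=(11), d=0 → +e1, X_10=(12)
t=10: X=(12), d=1 → -e1, X_11=(11)
t=11: X=(11), d=1 → -e1, X_12=(10)
t=12: X=(10), d=0 → +e1, X_13=(11)
t=13: X=(11), d=0 → +e1, X_14=(12)
t=14: X=(12), d=0 → +e1, X_15=(13)
t=15: X=(13), d=0 → +e1, X_16=(14)
t=16: X=(14), d=1 → -e1, X_17=(13)
t=17: X=(13), d=0 → +e1, X_18=(14)
t=18: X=(14), d=0 → +e1, X_19=(15)


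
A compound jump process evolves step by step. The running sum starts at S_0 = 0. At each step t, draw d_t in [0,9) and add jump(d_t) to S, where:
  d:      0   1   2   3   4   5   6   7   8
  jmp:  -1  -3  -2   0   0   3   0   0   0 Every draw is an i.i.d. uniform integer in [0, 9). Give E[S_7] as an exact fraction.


-7/3

Outcome values over d=0..8: [-1, -3, -2, 0, 0, 3, 0, 0, 0]
Σy = -3, Σy² = 23, M = 9
μ = -3/9 = -1/3,  σ² = 23/9 − (-1/3)² = 22/9
E[S_7] = 0 + 7·(-1/3) = -7/3


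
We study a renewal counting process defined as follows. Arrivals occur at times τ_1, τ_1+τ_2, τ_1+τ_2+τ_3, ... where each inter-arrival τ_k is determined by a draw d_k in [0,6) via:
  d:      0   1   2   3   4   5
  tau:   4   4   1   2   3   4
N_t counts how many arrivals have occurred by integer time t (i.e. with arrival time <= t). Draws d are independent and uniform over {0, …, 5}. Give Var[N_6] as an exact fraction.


1077837119/2176782336

Inter-arrival values over d=0..5: [4, 4, 1, 2, 3, 4]
Each d has probability 1/6, so the pmf of τ is: f(1) = 1/6, f(2) = 1/6, f(3) = 1/6, f(4) = 1/2
Let p_n(j) = P(N_n = j), with p_0 = [1]. Condition on τ_1: p_n(0) = P(τ > n), and for j >= 1, p_n(j) = Σ_{k<=n} f(k)·p_{n−k}(j−1)
p_1 = [5/6, 1/6]  (j = 0..1)
p_2 = [2/3, 11/36, 1/36]  (j = 0..2)
p_3 = [1/2, 5/12, 17/216, 1/216]  (j = 0..3)
p_4 = [0, 5/6, 4/27, 23/1296, 1/1296]  (j = 0..4)
p_5 = [0, 11/18, 37/108, 55/1296, 29/7776, 1/7776]  (j = 0..5)
p_6 = [0, 5/12, 25/54, 47/432, 7/648, 35/46656, 1/46656]  (j = 0..6)
E[N_6] = Σ j·p_6(j) = 80065/46656;  E[N_6²] = Σ j²·p_6(j) = 160499/46656
Var[N_6] = 160499/46656 − (80065/46656)² = 1077837119/2176782336


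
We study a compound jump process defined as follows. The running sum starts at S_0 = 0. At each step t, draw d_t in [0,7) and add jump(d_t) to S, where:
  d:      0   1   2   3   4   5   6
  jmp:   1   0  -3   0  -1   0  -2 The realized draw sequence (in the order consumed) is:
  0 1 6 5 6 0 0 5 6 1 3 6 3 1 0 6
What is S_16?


t=0: S=0, d=0, jump=1, S_1=1
t=1: S=1, d=1, jump=0, S_2=1
t=2: S=1, d=6, jump=-2, S_3=-1
t=3: S=-1, d=5, jump=0, S_4=-1
t=4: S=-1, d=6, jump=-2, S_5=-3
t=5: S=-3, d=0, jump=1, S_6=-2
t=6: S=-2, d=0, jump=1, S_7=-1
t=7: S=-1, d=5, jump=0, S_8=-1
t=8: S=-1, d=6, jump=-2, S_9=-3
t=9: S=-3, d=1, jump=0, S_10=-3
t=10: S=-3, d=3, jump=0, S_11=-3
t=11: S=-3, d=6, jump=-2, S_12=-5
t=12: S=-5, d=3, jump=0, S_13=-5
t=13: S=-5, d=1, jump=0, S_14=-5
t=14: S=-5, d=0, jump=1, S_15=-4
t=15: S=-4, d=6, jump=-2, S_16=-6

-6


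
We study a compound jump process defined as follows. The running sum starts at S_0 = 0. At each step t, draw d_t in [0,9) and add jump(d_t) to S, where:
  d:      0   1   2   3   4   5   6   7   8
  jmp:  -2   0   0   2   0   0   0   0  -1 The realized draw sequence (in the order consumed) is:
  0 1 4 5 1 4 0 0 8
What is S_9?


t=0: S=0, d=0, jump=-2, S_1=-2
t=1: S=-2, d=1, jump=0, S_2=-2
t=2: S=-2, d=4, jump=0, S_3=-2
t=3: S=-2, d=5, jump=0, S_4=-2
t=4: S=-2, d=1, jump=0, S_5=-2
t=5: S=-2, d=4, jump=0, S_6=-2
t=6: S=-2, d=0, jump=-2, S_7=-4
t=7: S=-4, d=0, jump=-2, S_8=-6
t=8: S=-6, d=8, jump=-1, S_9=-7

-7


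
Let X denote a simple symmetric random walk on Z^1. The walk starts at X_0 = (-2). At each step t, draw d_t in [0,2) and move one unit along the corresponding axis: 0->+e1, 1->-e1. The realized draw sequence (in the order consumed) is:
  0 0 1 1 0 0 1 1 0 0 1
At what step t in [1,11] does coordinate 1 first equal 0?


2

t=0: X=(-2), d=0 → +e1, X_1=(-1)
t=1: X=(-1), d=0 → +e1, X_2=(0)
t=2: X=(0), d=1 → -e1, X_3=(-1)
t=3: X=(-1), d=1 → -e1, X_4=(-2)
t=4: X=(-2), d=0 → +e1, X_5=(-1)
t=5: X=(-1), d=0 → +e1, X_6=(0)
t=6: X=(0), d=1 → -e1, X_7=(-1)
t=7: X=(-1), d=1 → -e1, X_8=(-2)
t=8: X=(-2), d=0 → +e1, X_9=(-1)
t=9: X=(-1), d=0 → +e1, X_10=(0)
t=10: X=(0), d=1 → -e1, X_11=(-1)


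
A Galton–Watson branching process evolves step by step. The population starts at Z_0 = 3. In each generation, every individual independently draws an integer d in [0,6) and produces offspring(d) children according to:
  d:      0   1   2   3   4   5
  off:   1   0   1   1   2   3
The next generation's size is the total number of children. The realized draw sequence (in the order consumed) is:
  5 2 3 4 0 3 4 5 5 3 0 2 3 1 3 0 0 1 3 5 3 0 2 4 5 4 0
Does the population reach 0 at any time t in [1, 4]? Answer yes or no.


no

gen 0: Z_0=3, draws=[5, 2, 3], offspring=[3, 1, 1], Z_1=5
gen 1: Z_1=5, draws=[4, 0, 3, 4, 5], offspring=[2, 1, 1, 2, 3], Z_2=9
gen 2: Z_2=9, draws=[5, 3, 0, 2, 3, 1, 3, 0, 0], offspring=[3, 1, 1, 1, 1, 0, 1, 1, 1], Z_3=10
gen 3: Z_3=10, draws=[1, 3, 5, 3, 0, 2, 4, 5, 4, 0], offspring=[0, 1, 3, 1, 1, 1, 2, 3, 2, 1], Z_4=15


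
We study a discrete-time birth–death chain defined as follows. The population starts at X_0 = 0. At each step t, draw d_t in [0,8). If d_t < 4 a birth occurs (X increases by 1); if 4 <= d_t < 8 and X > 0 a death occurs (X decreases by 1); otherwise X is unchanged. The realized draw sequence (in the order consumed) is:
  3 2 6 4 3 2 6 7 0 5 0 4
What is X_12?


t=0: X=0, d=3 → birth, X_1=1
t=1: X=1, d=2 → birth, X_2=2
t=2: X=2, d=6 → death, X_3=1
t=3: X=1, d=4 → death, X_4=0
t=4: X=0, d=3 → birth, X_5=1
t=5: X=1, d=2 → birth, X_6=2
t=6: X=2, d=6 → death, X_7=1
t=7: X=1, d=7 → death, X_8=0
t=8: X=0, d=0 → birth, X_9=1
t=9: X=1, d=5 → death, X_10=0
t=10: X=0, d=0 → birth, X_11=1
t=11: X=1, d=4 → death, X_12=0

0


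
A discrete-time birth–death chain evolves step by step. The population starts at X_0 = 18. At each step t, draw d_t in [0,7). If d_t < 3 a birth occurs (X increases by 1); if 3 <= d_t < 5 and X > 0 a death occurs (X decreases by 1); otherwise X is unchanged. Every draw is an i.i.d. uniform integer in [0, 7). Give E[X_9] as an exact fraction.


X can drop by at most 1 per step and X_0 = 18 > T = 9, so X_t >= 18 − t >= 9 > 0 for every t <= 9: the floor at 0 (the 'and X > 0' condition) never binds. Hence X_9 = X_0 + Σ_{t<9} Y_t with i.i.d. increments Y_t = y(d_t) ∈ {+1, −1, 0}.
Outcome values over d=0..6: [1, 1, 1, -1, -1, 0, 0]
Σy = 1, Σy² = 5, M = 7
μ = 1/7 = 1/7,  σ² = 5/7 − (1/7)² = 34/49
E[X_9] = 18 + 9·(1/7) = 135/7

135/7


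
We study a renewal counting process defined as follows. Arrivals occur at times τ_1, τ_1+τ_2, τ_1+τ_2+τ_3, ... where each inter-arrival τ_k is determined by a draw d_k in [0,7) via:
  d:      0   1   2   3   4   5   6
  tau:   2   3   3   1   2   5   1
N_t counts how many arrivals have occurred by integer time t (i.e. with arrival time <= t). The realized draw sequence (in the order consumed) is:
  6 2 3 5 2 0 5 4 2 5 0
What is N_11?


draw d_1=6: τ_1=1, arrival time A_1=1
draw d_2=2: τ_2=3, arrival time A_2=4
draw d_3=3: τ_3=1, arrival time A_3=5
draw d_4=5: τ_4=5, arrival time A_4=10
draw d_5=2: τ_5=3, arrival time A_5=13
draw d_6=0: τ_6=2, arrival time A_6=15
draw d_7=5: τ_7=5, arrival time A_7=20
draw d_8=4: τ_8=2, arrival time A_8=22
draw d_9=2: τ_9=3, arrival time A_9=25
draw d_10=5: τ_10=5, arrival time A_10=30
draw d_11=0: τ_11=2, arrival time A_11=32
N_t over t=0..11: 0:0 1:1 2:1 3:1 4:2 5:3 6:3 7:3 8:3 9:3 10:4 11:4

4


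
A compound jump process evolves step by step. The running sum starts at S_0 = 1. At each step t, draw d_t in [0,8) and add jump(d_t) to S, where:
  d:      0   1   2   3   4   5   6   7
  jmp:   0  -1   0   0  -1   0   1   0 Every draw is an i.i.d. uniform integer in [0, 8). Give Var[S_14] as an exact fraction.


Outcome values over d=0..7: [0, -1, 0, 0, -1, 0, 1, 0]
Σy = -1, Σy² = 3, M = 8
μ = -1/8 = -1/8,  σ² = 3/8 − (-1/8)² = 23/64
Independent increments: Var[S_14] = 14·σ² = 14·(23/64) = 161/32

161/32


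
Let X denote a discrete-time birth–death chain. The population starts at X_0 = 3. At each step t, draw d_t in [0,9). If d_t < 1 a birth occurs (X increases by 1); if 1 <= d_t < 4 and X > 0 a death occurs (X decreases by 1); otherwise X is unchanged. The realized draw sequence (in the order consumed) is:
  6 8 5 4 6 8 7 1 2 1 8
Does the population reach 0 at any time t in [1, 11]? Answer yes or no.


t=0: X=3, d=6 → hold, X_1=3
t=1: X=3, d=8 → hold, X_2=3
t=2: X=3, d=5 → hold, X_3=3
t=3: X=3, d=4 → hold, X_4=3
t=4: X=3, d=6 → hold, X_5=3
t=5: X=3, d=8 → hold, X_6=3
t=6: X=3, d=7 → hold, X_7=3
t=7: X=3, d=1 → death, X_8=2
t=8: X=2, d=2 → death, X_9=1
t=9: X=1, d=1 → death, X_10=0
t=10: X=0, d=8 → hold, X_11=0

yes


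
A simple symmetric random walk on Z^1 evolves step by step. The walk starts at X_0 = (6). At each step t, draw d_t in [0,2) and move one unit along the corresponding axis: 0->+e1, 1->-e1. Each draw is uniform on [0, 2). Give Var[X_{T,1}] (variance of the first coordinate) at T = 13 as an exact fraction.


Outcome values over d=0..1: [1, -1]
Σy = 0, Σy² = 2, M = 2
μ = 0/2 = 0,  σ² = 2/2 − (0)² = 1
Independent increments: Var[X_13] = 13·σ² = 13·(1) = 13

13


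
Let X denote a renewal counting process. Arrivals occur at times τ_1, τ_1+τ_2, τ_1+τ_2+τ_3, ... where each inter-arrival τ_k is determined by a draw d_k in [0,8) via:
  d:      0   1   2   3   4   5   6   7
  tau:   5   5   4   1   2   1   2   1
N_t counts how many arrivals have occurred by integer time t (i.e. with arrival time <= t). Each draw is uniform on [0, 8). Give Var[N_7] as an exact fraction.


5391581277399/4398046511104

Inter-arrival values over d=0..7: [5, 5, 4, 1, 2, 1, 2, 1]
Each d has probability 1/8, so the pmf of τ is: f(1) = 3/8, f(2) = 1/4, f(4) = 1/8, f(5) = 1/4
Let p_n(j) = P(N_n = j), with p_0 = [1]. Condition on τ_1: p_n(0) = P(τ > n), and for j >= 1, p_n(j) = Σ_{k<=n} f(k)·p_{n−k}(j−1)
p_1 = [5/8, 3/8]  (j = 0..1)
p_2 = [3/8, 31/64, 9/64]  (j = 0..2)
p_3 = [3/8, 19/64, 141/512, 27/512]  (j = 0..3)
p_4 = [1/4, 23/64, 119/512, 567/4096, 81/4096]  (j = 0..4)
p_5 = [0, 33/64, 131/512, 639/4096, 2133/32768, 243/32768]  (j = 0..5)
p_6 = [0, 17/64, 7/16, 703/4096, 3051/32768, 7695/262144, 729/262144]  (j = 0..6)
p_7 = [0, 9/64, 99/256, 1219/4096, 3603/32768, 13419/262144, 26973/2097152, 2187/2097152]  (j = 0..7)
E[N_7] = Σ j·p_7(j) = 5425587/2097152;  E[N_7²] = Σ j²·p_7(j) = 16607559/2097152
Var[N_7] = 16607559/2097152 − (5425587/2097152)² = 5391581277399/4398046511104
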